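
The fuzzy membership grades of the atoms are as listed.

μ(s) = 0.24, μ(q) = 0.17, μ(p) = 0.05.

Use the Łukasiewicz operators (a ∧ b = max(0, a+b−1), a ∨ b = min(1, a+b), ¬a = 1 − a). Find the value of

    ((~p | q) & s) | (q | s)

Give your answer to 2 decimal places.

0.65

~p = 1 − 0.05 = 0.95
~p | q = min(1, a+b) on (0.95, 0.17) = 1.00
(~p | q) & s = max(0, a+b−1) on (1.00, 0.24) = 0.24
q | s = min(1, a+b) on (0.17, 0.24) = 0.41
((~p | q) & s) | (q | s) = min(1, a+b) on (0.24, 0.41) = 0.65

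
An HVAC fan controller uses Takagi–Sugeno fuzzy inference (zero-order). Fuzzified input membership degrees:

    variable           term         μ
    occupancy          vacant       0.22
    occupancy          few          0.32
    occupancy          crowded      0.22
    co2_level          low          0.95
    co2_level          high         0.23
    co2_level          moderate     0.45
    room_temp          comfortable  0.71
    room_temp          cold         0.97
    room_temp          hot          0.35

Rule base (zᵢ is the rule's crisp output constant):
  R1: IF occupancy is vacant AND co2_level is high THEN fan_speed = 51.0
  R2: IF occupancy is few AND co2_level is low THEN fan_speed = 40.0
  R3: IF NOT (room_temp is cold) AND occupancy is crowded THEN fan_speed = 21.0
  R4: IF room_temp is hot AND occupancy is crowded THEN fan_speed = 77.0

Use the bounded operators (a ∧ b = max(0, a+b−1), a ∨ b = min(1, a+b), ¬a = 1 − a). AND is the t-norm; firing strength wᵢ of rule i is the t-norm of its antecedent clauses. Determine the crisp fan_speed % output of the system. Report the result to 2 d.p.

R1 (z=51.0): vacant=0.22, high=0.23; AND[max(0, a+b−1)] → w = 0.00
R2 (z=40.0): few=0.32, low=0.95; AND[max(0, a+b−1)] → w = 0.27
R3 (z=21.0): ¬cold=1−0.97=0.03, crowded=0.22; AND[max(0, a+b−1)] → w = 0.00
R4 (z=77.0): hot=0.35, crowded=0.22; AND[max(0, a+b−1)] → w = 0.00
Weighted average = (0.00·51.0 + 0.27·40.0 + 0.00·21.0 + 0.00·77.0) / (0.00 + 0.27 + 0.00 + 0.00)
  = 10.8000 / 0.2700 = 40.00

40.00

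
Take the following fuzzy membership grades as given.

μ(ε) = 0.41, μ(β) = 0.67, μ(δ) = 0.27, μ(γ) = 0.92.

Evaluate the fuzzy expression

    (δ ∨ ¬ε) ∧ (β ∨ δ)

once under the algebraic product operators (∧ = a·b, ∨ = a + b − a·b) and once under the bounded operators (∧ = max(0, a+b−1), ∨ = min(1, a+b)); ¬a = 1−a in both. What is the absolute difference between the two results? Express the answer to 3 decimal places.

Under algebraic product:
  ¬ε = 1 − 0.4100 = 0.5900
  δ ∨ ¬ε = a + b − a·b on (0.2700, 0.5900) = 0.7007
  β ∨ δ = a + b − a·b on (0.6700, 0.2700) = 0.7591
  (δ ∨ ¬ε) ∧ (β ∨ δ) = a·b on (0.7007, 0.7591) = 0.5319
  → value = 0.5319
Under bounded:
  ¬ε = 1 − 0.41 = 0.59
  δ ∨ ¬ε = min(1, a+b) on (0.27, 0.59) = 0.86
  β ∨ δ = min(1, a+b) on (0.67, 0.27) = 0.94
  (δ ∨ ¬ε) ∧ (β ∨ δ) = max(0, a+b−1) on (0.86, 0.94) = 0.80
  → value = 0.8000
|0.5319 − 0.8000| = 0.268

0.268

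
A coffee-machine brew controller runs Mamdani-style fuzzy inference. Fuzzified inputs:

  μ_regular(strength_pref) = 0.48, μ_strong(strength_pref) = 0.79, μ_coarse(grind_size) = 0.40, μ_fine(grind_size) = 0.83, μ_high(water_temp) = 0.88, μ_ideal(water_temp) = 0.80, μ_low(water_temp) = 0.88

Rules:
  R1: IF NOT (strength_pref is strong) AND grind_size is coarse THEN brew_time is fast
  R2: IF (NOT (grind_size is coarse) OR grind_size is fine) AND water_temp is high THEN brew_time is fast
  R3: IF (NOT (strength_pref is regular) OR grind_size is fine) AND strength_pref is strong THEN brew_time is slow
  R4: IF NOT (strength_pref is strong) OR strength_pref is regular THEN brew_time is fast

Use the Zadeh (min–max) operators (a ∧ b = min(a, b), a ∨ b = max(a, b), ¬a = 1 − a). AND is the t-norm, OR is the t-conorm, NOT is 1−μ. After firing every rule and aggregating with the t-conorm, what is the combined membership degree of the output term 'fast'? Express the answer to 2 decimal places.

0.83

R1: ¬strong=1−0.79=0.21, coarse=0.40; AND[min(a, b)] → w = 0.21
R2: (¬coarse=1−0.40=0.60 OR fine=0.83) = 0.83; AND[min(a, b)] with high=0.88 → w = 0.83
R3: (¬regular=1−0.48=0.52 OR fine=0.83) = 0.83; AND[min(a, b)] with strong=0.79 → w = 0.79
R4: ¬strong=1−0.79=0.21, regular=0.48; OR[max(a, b)] → w = 0.48
Rules with consequent 'fast': {R1, R2, R4} → strengths 0.21, 0.83, 0.48
Aggregate via t-conorm [max(a, b)]: 0.83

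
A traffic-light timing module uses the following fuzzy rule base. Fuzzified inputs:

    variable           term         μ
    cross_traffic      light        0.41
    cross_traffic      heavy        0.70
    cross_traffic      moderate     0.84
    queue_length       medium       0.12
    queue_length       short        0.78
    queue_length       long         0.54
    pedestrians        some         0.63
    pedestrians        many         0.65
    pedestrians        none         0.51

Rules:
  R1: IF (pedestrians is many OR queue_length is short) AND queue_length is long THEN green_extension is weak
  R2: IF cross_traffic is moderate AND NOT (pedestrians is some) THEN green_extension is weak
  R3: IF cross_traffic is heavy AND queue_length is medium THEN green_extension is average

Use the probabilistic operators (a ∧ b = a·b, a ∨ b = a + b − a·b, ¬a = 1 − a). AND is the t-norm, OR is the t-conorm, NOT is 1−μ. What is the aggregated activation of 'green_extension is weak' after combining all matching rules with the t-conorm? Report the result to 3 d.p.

R1: (many=0.65 OR short=0.78) = 0.9230; AND[a·b] with long=0.54 → w = 0.4984
R2: moderate=0.84, ¬some=1−0.63=0.37; AND[a·b] → w = 0.3108
R3: heavy=0.70, medium=0.12; AND[a·b] → w = 0.0840
Rules with consequent 'weak': {R1, R2} → strengths 0.4984, 0.3108
Aggregate via t-conorm [a + b − a·b]: 0.6543

0.654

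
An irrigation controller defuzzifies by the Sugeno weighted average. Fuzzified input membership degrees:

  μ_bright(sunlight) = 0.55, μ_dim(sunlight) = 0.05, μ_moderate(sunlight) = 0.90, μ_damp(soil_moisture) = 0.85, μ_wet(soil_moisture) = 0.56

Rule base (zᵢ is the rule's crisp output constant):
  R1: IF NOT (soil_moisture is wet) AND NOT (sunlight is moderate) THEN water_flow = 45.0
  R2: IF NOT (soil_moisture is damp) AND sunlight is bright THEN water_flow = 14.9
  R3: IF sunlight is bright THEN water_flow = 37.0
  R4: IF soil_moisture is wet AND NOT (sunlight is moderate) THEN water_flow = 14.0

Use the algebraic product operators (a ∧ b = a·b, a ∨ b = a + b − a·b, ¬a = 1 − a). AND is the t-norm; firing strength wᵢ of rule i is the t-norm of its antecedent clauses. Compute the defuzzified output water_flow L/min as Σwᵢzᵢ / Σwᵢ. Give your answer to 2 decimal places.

33.23

R1 (z=45.0): ¬wet=1−0.56=0.44, ¬moderate=1−0.90=0.10; AND[a·b] → w = 0.0440
R2 (z=14.9): ¬damp=1−0.85=0.15, bright=0.55; AND[a·b] → w = 0.0825
R3 (z=37.0): bright=0.55 → w = 0.5500
R4 (z=14.0): wet=0.56, ¬moderate=1−0.90=0.10; AND[a·b] → w = 0.0560
Weighted average = (0.0440·45.0 + 0.0825·14.9 + 0.5500·37.0 + 0.0560·14.0) / (0.0440 + 0.0825 + 0.5500 + 0.0560)
  = 24.3433 / 0.7325 = 33.23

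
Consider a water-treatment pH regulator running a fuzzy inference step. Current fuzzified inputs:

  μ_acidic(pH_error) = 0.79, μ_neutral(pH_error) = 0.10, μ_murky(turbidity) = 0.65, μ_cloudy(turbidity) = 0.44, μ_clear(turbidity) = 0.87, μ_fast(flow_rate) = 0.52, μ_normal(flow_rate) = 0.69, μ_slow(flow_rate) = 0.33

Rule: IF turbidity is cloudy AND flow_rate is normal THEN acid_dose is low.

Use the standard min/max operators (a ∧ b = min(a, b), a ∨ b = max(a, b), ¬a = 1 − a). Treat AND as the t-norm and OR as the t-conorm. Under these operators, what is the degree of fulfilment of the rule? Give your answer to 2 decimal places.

0.44

firing strength: cloudy=0.44, normal=0.69; AND[min(a, b)] → w = 0.44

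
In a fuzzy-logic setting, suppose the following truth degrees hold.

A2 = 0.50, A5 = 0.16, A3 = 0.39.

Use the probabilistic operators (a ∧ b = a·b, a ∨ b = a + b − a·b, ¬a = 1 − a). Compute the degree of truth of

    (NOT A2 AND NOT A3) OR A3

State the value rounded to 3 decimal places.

NOT A2 = 1 − 0.5000 = 0.5000
NOT A3 = 1 − 0.3900 = 0.6100
NOT A2 AND NOT A3 = a·b on (0.5000, 0.6100) = 0.3050
(NOT A2 AND NOT A3) OR A3 = a + b − a·b on (0.3050, 0.3900) = 0.5761

0.576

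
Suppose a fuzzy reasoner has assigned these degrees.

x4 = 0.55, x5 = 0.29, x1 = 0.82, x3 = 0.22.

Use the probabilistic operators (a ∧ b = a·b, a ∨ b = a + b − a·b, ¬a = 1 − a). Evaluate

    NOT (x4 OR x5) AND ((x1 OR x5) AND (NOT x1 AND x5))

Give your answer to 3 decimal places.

0.015

x4 OR x5 = a + b − a·b on (0.5500, 0.2900) = 0.6805
NOT (x4 OR x5) = 1 − 0.6805 = 0.3195
x1 OR x5 = a + b − a·b on (0.8200, 0.2900) = 0.8722
NOT x1 = 1 − 0.8200 = 0.1800
NOT x1 AND x5 = a·b on (0.1800, 0.2900) = 0.0522
(x1 OR x5) AND (NOT x1 AND x5) = a·b on (0.8722, 0.0522) = 0.0455
NOT (x4 OR x5) AND ((x1 OR x5) AND (NOT x1 AND x5)) = a·b on (0.3195, 0.0455) = 0.0145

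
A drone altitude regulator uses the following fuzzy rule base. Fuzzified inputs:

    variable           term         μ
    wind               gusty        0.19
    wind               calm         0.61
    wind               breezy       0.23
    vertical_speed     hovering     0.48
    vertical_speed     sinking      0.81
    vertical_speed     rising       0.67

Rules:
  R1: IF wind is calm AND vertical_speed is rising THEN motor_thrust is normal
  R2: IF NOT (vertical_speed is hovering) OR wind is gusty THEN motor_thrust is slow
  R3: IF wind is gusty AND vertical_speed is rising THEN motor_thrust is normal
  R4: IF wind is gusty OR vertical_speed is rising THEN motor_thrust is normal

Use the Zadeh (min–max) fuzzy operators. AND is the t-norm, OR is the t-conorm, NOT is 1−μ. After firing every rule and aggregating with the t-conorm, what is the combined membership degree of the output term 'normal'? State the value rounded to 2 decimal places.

R1: calm=0.61, rising=0.67; AND[min(a, b)] → w = 0.61
R2: ¬hovering=1−0.48=0.52, gusty=0.19; OR[max(a, b)] → w = 0.52
R3: gusty=0.19, rising=0.67; AND[min(a, b)] → w = 0.19
R4: gusty=0.19, rising=0.67; OR[max(a, b)] → w = 0.67
Rules with consequent 'normal': {R1, R3, R4} → strengths 0.61, 0.19, 0.67
Aggregate via t-conorm [max(a, b)]: 0.67

0.67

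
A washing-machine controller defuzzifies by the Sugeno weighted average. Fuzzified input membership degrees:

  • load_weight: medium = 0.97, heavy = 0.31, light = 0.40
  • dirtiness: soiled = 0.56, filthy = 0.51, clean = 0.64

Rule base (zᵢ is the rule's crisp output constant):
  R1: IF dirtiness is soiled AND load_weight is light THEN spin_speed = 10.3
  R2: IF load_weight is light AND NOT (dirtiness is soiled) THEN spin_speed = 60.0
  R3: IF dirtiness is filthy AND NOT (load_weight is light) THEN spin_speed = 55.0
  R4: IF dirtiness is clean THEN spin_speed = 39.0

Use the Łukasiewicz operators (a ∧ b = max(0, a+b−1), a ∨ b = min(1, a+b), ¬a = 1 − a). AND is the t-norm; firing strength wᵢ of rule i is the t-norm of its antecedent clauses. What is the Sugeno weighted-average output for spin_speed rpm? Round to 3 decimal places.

R1 (z=10.3): soiled=0.56, light=0.40; AND[max(0, a+b−1)] → w = 0.00
R2 (z=60.0): light=0.40, ¬soiled=1−0.56=0.44; AND[max(0, a+b−1)] → w = 0.00
R3 (z=55.0): filthy=0.51, ¬light=1−0.40=0.60; AND[max(0, a+b−1)] → w = 0.11
R4 (z=39.0): clean=0.64 → w = 0.64
Weighted average = (0.00·10.3 + 0.00·60.0 + 0.11·55.0 + 0.64·39.0) / (0.00 + 0.00 + 0.11 + 0.64)
  = 31.0100 / 0.7500 = 41.347

41.347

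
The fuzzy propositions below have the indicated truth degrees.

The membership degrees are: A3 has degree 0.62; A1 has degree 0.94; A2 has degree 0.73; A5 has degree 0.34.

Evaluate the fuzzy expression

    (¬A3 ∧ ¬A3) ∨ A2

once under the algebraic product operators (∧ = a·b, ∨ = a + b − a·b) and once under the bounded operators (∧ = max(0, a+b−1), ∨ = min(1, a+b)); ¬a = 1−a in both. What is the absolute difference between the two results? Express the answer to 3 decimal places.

Under algebraic product:
  ¬A3 = 1 − 0.6200 = 0.3800
  ¬A3 = 1 − 0.6200 = 0.3800
  ¬A3 ∧ ¬A3 = a·b on (0.3800, 0.3800) = 0.1444
  (¬A3 ∧ ¬A3) ∨ A2 = a + b − a·b on (0.1444, 0.7300) = 0.7690
  → value = 0.7690
Under bounded:
  ¬A3 = 1 − 0.62 = 0.38
  ¬A3 = 1 − 0.62 = 0.38
  ¬A3 ∧ ¬A3 = max(0, a+b−1) on (0.38, 0.38) = 0.00
  (¬A3 ∧ ¬A3) ∨ A2 = min(1, a+b) on (0.00, 0.73) = 0.73
  → value = 0.7300
|0.7690 − 0.7300| = 0.039

0.039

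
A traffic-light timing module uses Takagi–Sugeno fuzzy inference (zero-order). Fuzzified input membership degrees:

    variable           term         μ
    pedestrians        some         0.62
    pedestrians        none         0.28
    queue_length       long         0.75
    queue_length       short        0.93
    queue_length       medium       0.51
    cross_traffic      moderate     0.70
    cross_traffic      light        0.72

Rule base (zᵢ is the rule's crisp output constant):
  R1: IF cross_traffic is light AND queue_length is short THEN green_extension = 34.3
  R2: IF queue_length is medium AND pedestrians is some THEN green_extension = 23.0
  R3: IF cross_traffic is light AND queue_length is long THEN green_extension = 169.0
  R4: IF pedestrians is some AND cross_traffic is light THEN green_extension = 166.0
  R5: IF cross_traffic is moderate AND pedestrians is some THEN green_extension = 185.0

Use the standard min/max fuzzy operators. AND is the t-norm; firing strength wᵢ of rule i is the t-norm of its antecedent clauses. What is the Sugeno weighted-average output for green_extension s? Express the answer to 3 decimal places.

R1 (z=34.3): light=0.72, short=0.93; AND[min(a, b)] → w = 0.72
R2 (z=23.0): medium=0.51, some=0.62; AND[min(a, b)] → w = 0.51
R3 (z=169.0): light=0.72, long=0.75; AND[min(a, b)] → w = 0.72
R4 (z=166.0): some=0.62, light=0.72; AND[min(a, b)] → w = 0.62
R5 (z=185.0): moderate=0.70, some=0.62; AND[min(a, b)] → w = 0.62
Weighted average = (0.72·34.3 + 0.51·23.0 + 0.72·169.0 + 0.62·166.0 + 0.62·185.0) / (0.72 + 0.51 + 0.72 + 0.62 + 0.62)
  = 375.7260 / 3.1900 = 117.782

117.782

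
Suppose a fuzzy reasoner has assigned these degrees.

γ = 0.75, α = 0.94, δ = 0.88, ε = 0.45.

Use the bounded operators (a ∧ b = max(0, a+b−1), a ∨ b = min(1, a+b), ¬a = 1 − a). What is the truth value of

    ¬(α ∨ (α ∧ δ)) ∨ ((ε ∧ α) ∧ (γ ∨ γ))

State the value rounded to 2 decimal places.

0.39

α ∧ δ = max(0, a+b−1) on (0.94, 0.88) = 0.82
α ∨ (α ∧ δ) = min(1, a+b) on (0.94, 0.82) = 1.00
¬(α ∨ (α ∧ δ)) = 1 − 1.00 = 0.00
ε ∧ α = max(0, a+b−1) on (0.45, 0.94) = 0.39
γ ∨ γ = min(1, a+b) on (0.75, 0.75) = 1.00
(ε ∧ α) ∧ (γ ∨ γ) = max(0, a+b−1) on (0.39, 1.00) = 0.39
¬(α ∨ (α ∧ δ)) ∨ ((ε ∧ α) ∧ (γ ∨ γ)) = min(1, a+b) on (0.00, 0.39) = 0.39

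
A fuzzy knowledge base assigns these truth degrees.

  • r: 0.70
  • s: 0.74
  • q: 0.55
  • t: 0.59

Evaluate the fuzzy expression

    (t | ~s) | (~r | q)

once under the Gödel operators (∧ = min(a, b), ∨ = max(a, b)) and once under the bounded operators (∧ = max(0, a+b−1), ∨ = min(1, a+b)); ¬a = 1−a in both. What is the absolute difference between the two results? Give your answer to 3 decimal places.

0.410

Under Gödel:
  ~s = 1 − 0.74 = 0.26
  t | ~s = max(a, b) on (0.59, 0.26) = 0.59
  ~r = 1 − 0.70 = 0.30
  ~r | q = max(a, b) on (0.30, 0.55) = 0.55
  (t | ~s) | (~r | q) = max(a, b) on (0.59, 0.55) = 0.59
  → value = 0.5900
Under bounded:
  ~s = 1 − 0.74 = 0.26
  t | ~s = min(1, a+b) on (0.59, 0.26) = 0.85
  ~r = 1 − 0.70 = 0.30
  ~r | q = min(1, a+b) on (0.30, 0.55) = 0.85
  (t | ~s) | (~r | q) = min(1, a+b) on (0.85, 0.85) = 1.00
  → value = 1.0000
|0.5900 − 1.0000| = 0.410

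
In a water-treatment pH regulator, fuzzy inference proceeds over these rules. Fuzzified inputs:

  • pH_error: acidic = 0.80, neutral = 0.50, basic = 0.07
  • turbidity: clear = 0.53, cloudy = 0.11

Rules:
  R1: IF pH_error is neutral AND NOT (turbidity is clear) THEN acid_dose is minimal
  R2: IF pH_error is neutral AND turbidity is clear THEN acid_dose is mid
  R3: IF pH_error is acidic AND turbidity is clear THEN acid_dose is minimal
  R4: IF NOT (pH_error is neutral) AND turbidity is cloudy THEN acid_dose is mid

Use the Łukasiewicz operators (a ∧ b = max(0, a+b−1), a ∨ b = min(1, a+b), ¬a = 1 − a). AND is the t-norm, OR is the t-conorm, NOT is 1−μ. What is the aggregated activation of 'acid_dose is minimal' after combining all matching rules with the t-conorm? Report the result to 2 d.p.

R1: neutral=0.50, ¬clear=1−0.53=0.47; AND[max(0, a+b−1)] → w = 0.00
R2: neutral=0.50, clear=0.53; AND[max(0, a+b−1)] → w = 0.03
R3: acidic=0.80, clear=0.53; AND[max(0, a+b−1)] → w = 0.33
R4: ¬neutral=1−0.50=0.50, cloudy=0.11; AND[max(0, a+b−1)] → w = 0.00
Rules with consequent 'minimal': {R1, R3} → strengths 0.00, 0.33
Aggregate via t-conorm [min(1, a+b)]: 0.33

0.33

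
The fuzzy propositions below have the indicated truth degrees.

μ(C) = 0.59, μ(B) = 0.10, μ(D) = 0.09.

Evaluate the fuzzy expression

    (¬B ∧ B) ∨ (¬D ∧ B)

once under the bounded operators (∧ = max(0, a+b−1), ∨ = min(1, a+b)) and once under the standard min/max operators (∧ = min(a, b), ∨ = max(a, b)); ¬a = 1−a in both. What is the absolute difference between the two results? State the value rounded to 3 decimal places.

Under bounded:
  ¬B = 1 − 0.10 = 0.90
  ¬B ∧ B = max(0, a+b−1) on (0.90, 0.10) = 0.00
  ¬D = 1 − 0.09 = 0.91
  ¬D ∧ B = max(0, a+b−1) on (0.91, 0.10) = 0.01
  (¬B ∧ B) ∨ (¬D ∧ B) = min(1, a+b) on (0.00, 0.01) = 0.01
  → value = 0.0100
Under standard min/max:
  ¬B = 1 − 0.10 = 0.90
  ¬B ∧ B = min(a, b) on (0.90, 0.10) = 0.10
  ¬D = 1 − 0.09 = 0.91
  ¬D ∧ B = min(a, b) on (0.91, 0.10) = 0.10
  (¬B ∧ B) ∨ (¬D ∧ B) = max(a, b) on (0.10, 0.10) = 0.10
  → value = 0.1000
|0.0100 − 0.1000| = 0.090

0.090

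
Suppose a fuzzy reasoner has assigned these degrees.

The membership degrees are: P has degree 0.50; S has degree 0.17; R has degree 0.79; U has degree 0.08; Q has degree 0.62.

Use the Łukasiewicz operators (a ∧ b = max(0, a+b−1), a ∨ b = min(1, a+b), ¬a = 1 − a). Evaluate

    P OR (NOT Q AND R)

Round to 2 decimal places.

NOT Q = 1 − 0.62 = 0.38
NOT Q AND R = max(0, a+b−1) on (0.38, 0.79) = 0.17
P OR (NOT Q AND R) = min(1, a+b) on (0.50, 0.17) = 0.67

0.67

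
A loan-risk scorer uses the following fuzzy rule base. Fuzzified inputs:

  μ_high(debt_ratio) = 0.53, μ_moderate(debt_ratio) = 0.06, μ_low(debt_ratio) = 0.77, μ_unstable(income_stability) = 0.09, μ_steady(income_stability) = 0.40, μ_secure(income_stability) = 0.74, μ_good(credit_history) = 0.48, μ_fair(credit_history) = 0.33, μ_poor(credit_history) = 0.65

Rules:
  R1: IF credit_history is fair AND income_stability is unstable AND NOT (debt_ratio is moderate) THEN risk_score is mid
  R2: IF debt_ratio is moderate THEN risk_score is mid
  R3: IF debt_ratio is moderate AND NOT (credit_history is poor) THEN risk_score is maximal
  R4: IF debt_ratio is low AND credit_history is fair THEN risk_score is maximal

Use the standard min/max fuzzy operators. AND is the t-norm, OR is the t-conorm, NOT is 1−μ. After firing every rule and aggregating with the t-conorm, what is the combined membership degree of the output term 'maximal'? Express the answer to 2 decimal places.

R1: fair=0.33, unstable=0.09, ¬moderate=1−0.06=0.94; AND[min(a, b)] → w = 0.09
R2: moderate=0.06 → w = 0.06
R3: moderate=0.06, ¬poor=1−0.65=0.35; AND[min(a, b)] → w = 0.06
R4: low=0.77, fair=0.33; AND[min(a, b)] → w = 0.33
Rules with consequent 'maximal': {R3, R4} → strengths 0.06, 0.33
Aggregate via t-conorm [max(a, b)]: 0.33

0.33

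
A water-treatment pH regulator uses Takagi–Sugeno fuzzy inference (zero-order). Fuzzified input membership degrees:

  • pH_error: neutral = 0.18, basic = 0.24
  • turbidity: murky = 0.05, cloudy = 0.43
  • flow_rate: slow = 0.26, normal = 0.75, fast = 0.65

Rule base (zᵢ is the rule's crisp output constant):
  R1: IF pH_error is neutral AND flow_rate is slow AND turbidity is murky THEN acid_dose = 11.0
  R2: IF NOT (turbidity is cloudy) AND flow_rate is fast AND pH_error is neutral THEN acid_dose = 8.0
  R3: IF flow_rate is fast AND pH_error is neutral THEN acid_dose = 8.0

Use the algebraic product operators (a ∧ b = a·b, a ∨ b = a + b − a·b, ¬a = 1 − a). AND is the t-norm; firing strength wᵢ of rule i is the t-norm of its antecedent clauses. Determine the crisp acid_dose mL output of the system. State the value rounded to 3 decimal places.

R1 (z=11.0): neutral=0.18, slow=0.26, murky=0.05; AND[a·b] → w = 0.0023
R2 (z=8.0): ¬cloudy=1−0.43=0.57, fast=0.65, neutral=0.18; AND[a·b] → w = 0.0667
R3 (z=8.0): fast=0.65, neutral=0.18; AND[a·b] → w = 0.1170
Weighted average = (0.0023·11.0 + 0.0667·8.0 + 0.1170·8.0) / (0.0023 + 0.0667 + 0.1170)
  = 1.4953 / 0.1860 = 8.038

8.038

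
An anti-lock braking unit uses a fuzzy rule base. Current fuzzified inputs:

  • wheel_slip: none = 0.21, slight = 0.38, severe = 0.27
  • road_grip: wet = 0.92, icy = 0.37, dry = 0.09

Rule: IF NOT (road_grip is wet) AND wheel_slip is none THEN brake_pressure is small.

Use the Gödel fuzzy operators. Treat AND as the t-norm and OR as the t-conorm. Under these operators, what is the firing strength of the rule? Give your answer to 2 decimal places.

firing strength: ¬wet=1−0.92=0.08, none=0.21; AND[min(a, b)] → w = 0.08

0.08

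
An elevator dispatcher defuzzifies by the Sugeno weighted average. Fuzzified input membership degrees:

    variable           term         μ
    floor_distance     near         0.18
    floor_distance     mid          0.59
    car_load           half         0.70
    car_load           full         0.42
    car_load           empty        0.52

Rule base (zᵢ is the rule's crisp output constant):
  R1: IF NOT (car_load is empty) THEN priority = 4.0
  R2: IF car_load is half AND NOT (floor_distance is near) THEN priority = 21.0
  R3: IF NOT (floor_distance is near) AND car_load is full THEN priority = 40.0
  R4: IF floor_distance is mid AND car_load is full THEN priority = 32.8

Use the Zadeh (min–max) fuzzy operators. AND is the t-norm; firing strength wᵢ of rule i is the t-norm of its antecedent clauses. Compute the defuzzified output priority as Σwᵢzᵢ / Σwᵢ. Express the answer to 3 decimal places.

R1 (z=4.0): ¬empty=1−0.52=0.48 → w = 0.48
R2 (z=21.0): half=0.70, ¬near=1−0.18=0.82; AND[min(a, b)] → w = 0.70
R3 (z=40.0): ¬near=1−0.18=0.82, full=0.42; AND[min(a, b)] → w = 0.42
R4 (z=32.8): mid=0.59, full=0.42; AND[min(a, b)] → w = 0.42
Weighted average = (0.48·4.0 + 0.70·21.0 + 0.42·40.0 + 0.42·32.8) / (0.48 + 0.70 + 0.42 + 0.42)
  = 47.1960 / 2.0200 = 23.364

23.364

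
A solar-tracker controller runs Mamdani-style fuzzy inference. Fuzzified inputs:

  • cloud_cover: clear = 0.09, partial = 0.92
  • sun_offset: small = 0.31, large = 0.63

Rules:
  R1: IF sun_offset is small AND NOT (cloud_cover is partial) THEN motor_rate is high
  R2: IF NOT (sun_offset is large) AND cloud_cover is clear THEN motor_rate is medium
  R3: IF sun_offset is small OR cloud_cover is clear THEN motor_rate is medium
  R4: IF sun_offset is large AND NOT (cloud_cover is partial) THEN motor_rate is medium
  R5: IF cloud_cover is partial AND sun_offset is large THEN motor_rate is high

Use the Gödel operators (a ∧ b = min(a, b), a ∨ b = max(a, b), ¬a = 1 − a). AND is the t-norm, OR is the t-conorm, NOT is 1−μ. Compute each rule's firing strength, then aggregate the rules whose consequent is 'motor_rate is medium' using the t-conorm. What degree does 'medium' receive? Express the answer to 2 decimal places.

0.31

R1: small=0.31, ¬partial=1−0.92=0.08; AND[min(a, b)] → w = 0.08
R2: ¬large=1−0.63=0.37, clear=0.09; AND[min(a, b)] → w = 0.09
R3: small=0.31, clear=0.09; OR[max(a, b)] → w = 0.31
R4: large=0.63, ¬partial=1−0.92=0.08; AND[min(a, b)] → w = 0.08
R5: partial=0.92, large=0.63; AND[min(a, b)] → w = 0.63
Rules with consequent 'medium': {R2, R3, R4} → strengths 0.09, 0.31, 0.08
Aggregate via t-conorm [max(a, b)]: 0.31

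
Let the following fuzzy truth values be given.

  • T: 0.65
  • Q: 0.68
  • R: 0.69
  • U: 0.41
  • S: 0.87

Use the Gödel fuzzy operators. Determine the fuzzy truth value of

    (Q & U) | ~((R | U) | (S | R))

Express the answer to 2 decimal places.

0.41

Q & U = min(a, b) on (0.68, 0.41) = 0.41
R | U = max(a, b) on (0.69, 0.41) = 0.69
S | R = max(a, b) on (0.87, 0.69) = 0.87
(R | U) | (S | R) = max(a, b) on (0.69, 0.87) = 0.87
~((R | U) | (S | R)) = 1 − 0.87 = 0.13
(Q & U) | ~((R | U) | (S | R)) = max(a, b) on (0.41, 0.13) = 0.41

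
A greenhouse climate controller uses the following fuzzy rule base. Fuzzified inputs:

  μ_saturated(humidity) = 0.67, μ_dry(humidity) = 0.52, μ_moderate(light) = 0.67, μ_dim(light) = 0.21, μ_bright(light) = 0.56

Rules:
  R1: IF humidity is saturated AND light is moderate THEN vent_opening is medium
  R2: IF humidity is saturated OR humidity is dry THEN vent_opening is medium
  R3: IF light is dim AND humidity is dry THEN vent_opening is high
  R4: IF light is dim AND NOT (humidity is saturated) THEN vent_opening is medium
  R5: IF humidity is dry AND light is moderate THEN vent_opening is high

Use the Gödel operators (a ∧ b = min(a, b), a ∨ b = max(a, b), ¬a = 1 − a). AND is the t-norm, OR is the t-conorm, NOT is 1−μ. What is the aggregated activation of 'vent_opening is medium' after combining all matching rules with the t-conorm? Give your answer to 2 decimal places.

R1: saturated=0.67, moderate=0.67; AND[min(a, b)] → w = 0.67
R2: saturated=0.67, dry=0.52; OR[max(a, b)] → w = 0.67
R3: dim=0.21, dry=0.52; AND[min(a, b)] → w = 0.21
R4: dim=0.21, ¬saturated=1−0.67=0.33; AND[min(a, b)] → w = 0.21
R5: dry=0.52, moderate=0.67; AND[min(a, b)] → w = 0.52
Rules with consequent 'medium': {R1, R2, R4} → strengths 0.67, 0.67, 0.21
Aggregate via t-conorm [max(a, b)]: 0.67

0.67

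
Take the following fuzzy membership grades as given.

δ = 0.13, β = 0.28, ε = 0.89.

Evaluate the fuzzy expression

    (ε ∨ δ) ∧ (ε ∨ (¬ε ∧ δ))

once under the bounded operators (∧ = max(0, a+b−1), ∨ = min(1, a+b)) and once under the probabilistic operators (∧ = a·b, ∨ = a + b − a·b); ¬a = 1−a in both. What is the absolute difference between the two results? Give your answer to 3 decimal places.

Under bounded:
  ε ∨ δ = min(1, a+b) on (0.89, 0.13) = 1.00
  ¬ε = 1 − 0.89 = 0.11
  ¬ε ∧ δ = max(0, a+b−1) on (0.11, 0.13) = 0.00
  ε ∨ (¬ε ∧ δ) = min(1, a+b) on (0.89, 0.00) = 0.89
  (ε ∨ δ) ∧ (ε ∨ (¬ε ∧ δ)) = max(0, a+b−1) on (1.00, 0.89) = 0.89
  → value = 0.8900
Under probabilistic:
  ε ∨ δ = a + b − a·b on (0.8900, 0.1300) = 0.9043
  ¬ε = 1 − 0.8900 = 0.1100
  ¬ε ∧ δ = a·b on (0.1100, 0.1300) = 0.0143
  ε ∨ (¬ε ∧ δ) = a + b − a·b on (0.8900, 0.0143) = 0.8916
  (ε ∨ δ) ∧ (ε ∨ (¬ε ∧ δ)) = a·b on (0.9043, 0.8916) = 0.8062
  → value = 0.8062
|0.8900 − 0.8062| = 0.084

0.084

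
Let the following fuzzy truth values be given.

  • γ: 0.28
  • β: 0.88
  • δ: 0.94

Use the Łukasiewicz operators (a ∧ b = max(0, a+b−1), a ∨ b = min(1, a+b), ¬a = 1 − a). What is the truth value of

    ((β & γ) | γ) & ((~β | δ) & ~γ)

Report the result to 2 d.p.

β & γ = max(0, a+b−1) on (0.88, 0.28) = 0.16
(β & γ) | γ = min(1, a+b) on (0.16, 0.28) = 0.44
~β = 1 − 0.88 = 0.12
~β | δ = min(1, a+b) on (0.12, 0.94) = 1.00
~γ = 1 − 0.28 = 0.72
(~β | δ) & ~γ = max(0, a+b−1) on (1.00, 0.72) = 0.72
((β & γ) | γ) & ((~β | δ) & ~γ) = max(0, a+b−1) on (0.44, 0.72) = 0.16

0.16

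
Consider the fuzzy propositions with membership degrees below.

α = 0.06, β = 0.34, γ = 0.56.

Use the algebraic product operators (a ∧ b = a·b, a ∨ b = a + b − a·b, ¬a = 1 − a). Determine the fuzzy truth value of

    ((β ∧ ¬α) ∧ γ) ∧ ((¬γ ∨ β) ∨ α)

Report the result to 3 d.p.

¬α = 1 − 0.0600 = 0.9400
β ∧ ¬α = a·b on (0.3400, 0.9400) = 0.3196
(β ∧ ¬α) ∧ γ = a·b on (0.3196, 0.5600) = 0.1790
¬γ = 1 − 0.5600 = 0.4400
¬γ ∨ β = a + b − a·b on (0.4400, 0.3400) = 0.6304
(¬γ ∨ β) ∨ α = a + b − a·b on (0.6304, 0.0600) = 0.6526
((β ∧ ¬α) ∧ γ) ∧ ((¬γ ∨ β) ∨ α) = a·b on (0.1790, 0.6526) = 0.1168

0.117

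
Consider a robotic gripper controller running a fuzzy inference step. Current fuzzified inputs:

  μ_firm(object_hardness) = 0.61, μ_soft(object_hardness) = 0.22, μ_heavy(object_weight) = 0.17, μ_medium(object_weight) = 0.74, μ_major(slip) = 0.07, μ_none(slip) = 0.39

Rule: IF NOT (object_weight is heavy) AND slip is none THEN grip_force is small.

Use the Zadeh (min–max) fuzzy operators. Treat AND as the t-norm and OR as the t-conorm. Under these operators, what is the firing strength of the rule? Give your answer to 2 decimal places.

0.39

firing strength: ¬heavy=1−0.17=0.83, none=0.39; AND[min(a, b)] → w = 0.39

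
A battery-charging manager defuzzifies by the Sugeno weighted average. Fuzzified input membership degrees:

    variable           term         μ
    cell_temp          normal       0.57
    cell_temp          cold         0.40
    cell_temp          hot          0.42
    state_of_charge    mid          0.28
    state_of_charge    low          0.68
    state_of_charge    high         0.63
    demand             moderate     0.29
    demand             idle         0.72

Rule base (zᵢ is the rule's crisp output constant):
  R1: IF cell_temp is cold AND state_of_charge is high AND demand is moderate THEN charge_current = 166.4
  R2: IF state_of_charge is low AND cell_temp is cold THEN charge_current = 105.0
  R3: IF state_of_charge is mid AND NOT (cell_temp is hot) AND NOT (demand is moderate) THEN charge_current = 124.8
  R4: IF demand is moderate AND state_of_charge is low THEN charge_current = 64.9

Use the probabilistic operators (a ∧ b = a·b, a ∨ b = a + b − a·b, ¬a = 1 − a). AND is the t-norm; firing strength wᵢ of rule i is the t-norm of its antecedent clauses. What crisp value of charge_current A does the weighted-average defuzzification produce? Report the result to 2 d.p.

103.27

R1 (z=166.4): cold=0.40, high=0.63, moderate=0.29; AND[a·b] → w = 0.0731
R2 (z=105.0): low=0.68, cold=0.40; AND[a·b] → w = 0.2720
R3 (z=124.8): mid=0.28, ¬hot=1−0.42=0.58, ¬moderate=1−0.29=0.71; AND[a·b] → w = 0.1153
R4 (z=64.9): moderate=0.29, low=0.68; AND[a·b] → w = 0.1972
Weighted average = (0.0731·166.4 + 0.2720·105.0 + 0.1153·124.8 + 0.1972·64.9) / (0.0731 + 0.2720 + 0.1153 + 0.1972)
  = 67.9087 / 0.6576 = 103.27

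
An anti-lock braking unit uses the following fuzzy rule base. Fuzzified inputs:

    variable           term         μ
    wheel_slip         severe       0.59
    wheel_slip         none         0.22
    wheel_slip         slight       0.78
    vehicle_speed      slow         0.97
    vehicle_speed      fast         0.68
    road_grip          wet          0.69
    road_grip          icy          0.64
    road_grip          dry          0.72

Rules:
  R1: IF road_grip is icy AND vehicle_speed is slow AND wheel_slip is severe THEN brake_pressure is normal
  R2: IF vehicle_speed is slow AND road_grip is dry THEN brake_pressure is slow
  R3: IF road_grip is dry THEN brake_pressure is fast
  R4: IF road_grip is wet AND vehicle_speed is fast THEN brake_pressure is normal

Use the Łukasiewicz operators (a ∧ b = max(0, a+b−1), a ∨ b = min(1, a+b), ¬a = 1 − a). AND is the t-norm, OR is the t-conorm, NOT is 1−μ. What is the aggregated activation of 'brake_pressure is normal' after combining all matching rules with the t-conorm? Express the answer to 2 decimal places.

0.57

R1: icy=0.64, slow=0.97, severe=0.59; AND[max(0, a+b−1)] → w = 0.20
R2: slow=0.97, dry=0.72; AND[max(0, a+b−1)] → w = 0.69
R3: dry=0.72 → w = 0.72
R4: wet=0.69, fast=0.68; AND[max(0, a+b−1)] → w = 0.37
Rules with consequent 'normal': {R1, R4} → strengths 0.20, 0.37
Aggregate via t-conorm [min(1, a+b)]: 0.57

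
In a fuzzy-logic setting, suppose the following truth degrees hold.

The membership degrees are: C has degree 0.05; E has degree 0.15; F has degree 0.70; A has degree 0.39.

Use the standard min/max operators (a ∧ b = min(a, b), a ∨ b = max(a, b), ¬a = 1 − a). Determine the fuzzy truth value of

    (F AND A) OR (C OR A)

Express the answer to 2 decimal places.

0.39

F AND A = min(a, b) on (0.70, 0.39) = 0.39
C OR A = max(a, b) on (0.05, 0.39) = 0.39
(F AND A) OR (C OR A) = max(a, b) on (0.39, 0.39) = 0.39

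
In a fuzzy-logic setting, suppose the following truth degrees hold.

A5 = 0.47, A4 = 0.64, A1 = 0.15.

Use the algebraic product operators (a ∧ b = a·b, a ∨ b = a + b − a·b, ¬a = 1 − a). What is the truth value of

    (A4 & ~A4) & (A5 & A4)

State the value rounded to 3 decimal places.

0.069

~A4 = 1 − 0.6400 = 0.3600
A4 & ~A4 = a·b on (0.6400, 0.3600) = 0.2304
A5 & A4 = a·b on (0.4700, 0.6400) = 0.3008
(A4 & ~A4) & (A5 & A4) = a·b on (0.2304, 0.3008) = 0.0693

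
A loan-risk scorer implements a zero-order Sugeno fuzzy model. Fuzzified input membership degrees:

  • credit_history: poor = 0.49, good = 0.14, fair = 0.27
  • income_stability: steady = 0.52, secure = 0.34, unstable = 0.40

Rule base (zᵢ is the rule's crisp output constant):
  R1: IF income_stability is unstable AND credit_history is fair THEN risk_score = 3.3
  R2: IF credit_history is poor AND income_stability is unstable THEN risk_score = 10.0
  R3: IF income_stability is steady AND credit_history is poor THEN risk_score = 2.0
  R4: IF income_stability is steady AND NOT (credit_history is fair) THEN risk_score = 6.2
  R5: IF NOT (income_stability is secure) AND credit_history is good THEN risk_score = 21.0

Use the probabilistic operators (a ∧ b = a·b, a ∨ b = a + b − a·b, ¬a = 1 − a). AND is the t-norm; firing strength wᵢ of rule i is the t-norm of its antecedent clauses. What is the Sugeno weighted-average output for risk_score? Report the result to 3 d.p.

R1 (z=3.3): unstable=0.40, fair=0.27; AND[a·b] → w = 0.1080
R2 (z=10.0): poor=0.49, unstable=0.40; AND[a·b] → w = 0.1960
R3 (z=2.0): steady=0.52, poor=0.49; AND[a·b] → w = 0.2548
R4 (z=6.2): steady=0.52, ¬fair=1−0.27=0.73; AND[a·b] → w = 0.3796
R5 (z=21.0): ¬secure=1−0.34=0.66, good=0.14; AND[a·b] → w = 0.0924
Weighted average = (0.1080·3.3 + 0.1960·10.0 + 0.2548·2.0 + 0.3796·6.2 + 0.0924·21.0) / (0.1080 + 0.1960 + 0.2548 + 0.3796 + 0.0924)
  = 7.1199 / 1.0308 = 6.907

6.907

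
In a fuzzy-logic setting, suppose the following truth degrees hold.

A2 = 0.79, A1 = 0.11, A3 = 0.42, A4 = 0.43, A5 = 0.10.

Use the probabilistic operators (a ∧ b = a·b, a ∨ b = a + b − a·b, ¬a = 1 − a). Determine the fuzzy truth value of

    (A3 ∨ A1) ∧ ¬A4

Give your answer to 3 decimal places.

0.276

A3 ∨ A1 = a + b − a·b on (0.4200, 0.1100) = 0.4838
¬A4 = 1 − 0.4300 = 0.5700
(A3 ∨ A1) ∧ ¬A4 = a·b on (0.4838, 0.5700) = 0.2758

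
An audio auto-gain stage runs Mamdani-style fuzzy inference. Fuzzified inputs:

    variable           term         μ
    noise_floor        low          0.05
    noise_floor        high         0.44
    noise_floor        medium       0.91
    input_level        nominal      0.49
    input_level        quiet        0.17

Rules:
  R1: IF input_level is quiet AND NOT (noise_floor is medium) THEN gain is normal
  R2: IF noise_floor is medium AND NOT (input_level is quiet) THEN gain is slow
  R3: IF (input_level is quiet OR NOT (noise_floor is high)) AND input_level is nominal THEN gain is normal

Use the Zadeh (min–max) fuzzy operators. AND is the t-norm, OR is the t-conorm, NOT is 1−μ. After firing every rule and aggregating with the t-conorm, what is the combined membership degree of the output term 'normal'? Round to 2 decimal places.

0.49

R1: quiet=0.17, ¬medium=1−0.91=0.09; AND[min(a, b)] → w = 0.09
R2: medium=0.91, ¬quiet=1−0.17=0.83; AND[min(a, b)] → w = 0.83
R3: (quiet=0.17 OR ¬high=1−0.44=0.56) = 0.56; AND[min(a, b)] with nominal=0.49 → w = 0.49
Rules with consequent 'normal': {R1, R3} → strengths 0.09, 0.49
Aggregate via t-conorm [max(a, b)]: 0.49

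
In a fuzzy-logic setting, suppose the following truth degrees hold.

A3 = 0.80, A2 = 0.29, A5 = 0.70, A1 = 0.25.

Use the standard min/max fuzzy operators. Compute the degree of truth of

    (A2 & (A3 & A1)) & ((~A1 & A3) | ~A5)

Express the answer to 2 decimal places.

A3 & A1 = min(a, b) on (0.80, 0.25) = 0.25
A2 & (A3 & A1) = min(a, b) on (0.29, 0.25) = 0.25
~A1 = 1 − 0.25 = 0.75
~A1 & A3 = min(a, b) on (0.75, 0.80) = 0.75
~A5 = 1 − 0.70 = 0.30
(~A1 & A3) | ~A5 = max(a, b) on (0.75, 0.30) = 0.75
(A2 & (A3 & A1)) & ((~A1 & A3) | ~A5) = min(a, b) on (0.25, 0.75) = 0.25

0.25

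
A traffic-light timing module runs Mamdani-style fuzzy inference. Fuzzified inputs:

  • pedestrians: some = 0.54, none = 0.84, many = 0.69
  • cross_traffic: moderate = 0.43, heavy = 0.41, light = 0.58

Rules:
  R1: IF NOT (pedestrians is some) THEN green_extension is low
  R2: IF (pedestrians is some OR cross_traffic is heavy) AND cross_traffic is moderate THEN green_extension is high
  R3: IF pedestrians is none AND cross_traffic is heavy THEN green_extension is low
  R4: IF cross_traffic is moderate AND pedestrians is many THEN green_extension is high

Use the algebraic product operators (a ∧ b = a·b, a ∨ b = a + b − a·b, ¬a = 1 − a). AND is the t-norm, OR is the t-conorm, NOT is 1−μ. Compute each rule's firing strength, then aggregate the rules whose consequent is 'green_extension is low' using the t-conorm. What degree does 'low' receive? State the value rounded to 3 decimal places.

R1: ¬some=1−0.54=0.46 → w = 0.4600
R2: (some=0.54 OR heavy=0.41) = 0.7286; AND[a·b] with moderate=0.43 → w = 0.3133
R3: none=0.84, heavy=0.41; AND[a·b] → w = 0.3444
R4: moderate=0.43, many=0.69; AND[a·b] → w = 0.2967
Rules with consequent 'low': {R1, R3} → strengths 0.4600, 0.3444
Aggregate via t-conorm [a + b − a·b]: 0.6460

0.646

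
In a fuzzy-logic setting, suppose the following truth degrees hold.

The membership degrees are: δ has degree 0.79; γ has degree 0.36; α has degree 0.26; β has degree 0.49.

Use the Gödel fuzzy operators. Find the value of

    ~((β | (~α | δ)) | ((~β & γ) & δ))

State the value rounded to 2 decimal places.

0.21

~α = 1 − 0.26 = 0.74
~α | δ = max(a, b) on (0.74, 0.79) = 0.79
β | (~α | δ) = max(a, b) on (0.49, 0.79) = 0.79
~β = 1 − 0.49 = 0.51
~β & γ = min(a, b) on (0.51, 0.36) = 0.36
(~β & γ) & δ = min(a, b) on (0.36, 0.79) = 0.36
(β | (~α | δ)) | ((~β & γ) & δ) = max(a, b) on (0.79, 0.36) = 0.79
~((β | (~α | δ)) | ((~β & γ) & δ)) = 1 − 0.79 = 0.21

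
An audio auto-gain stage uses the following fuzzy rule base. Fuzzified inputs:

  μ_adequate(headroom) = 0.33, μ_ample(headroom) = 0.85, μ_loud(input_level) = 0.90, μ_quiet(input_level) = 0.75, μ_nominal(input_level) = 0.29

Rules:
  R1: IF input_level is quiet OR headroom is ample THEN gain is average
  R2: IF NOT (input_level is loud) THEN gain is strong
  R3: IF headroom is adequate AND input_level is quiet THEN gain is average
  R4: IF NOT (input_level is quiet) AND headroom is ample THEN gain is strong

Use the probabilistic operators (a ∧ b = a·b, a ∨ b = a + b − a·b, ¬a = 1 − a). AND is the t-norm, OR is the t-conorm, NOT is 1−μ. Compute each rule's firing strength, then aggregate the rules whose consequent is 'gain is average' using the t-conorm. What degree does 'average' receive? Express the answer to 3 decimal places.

0.972

R1: quiet=0.75, ample=0.85; OR[a + b − a·b] → w = 0.9625
R2: ¬loud=1−0.90=0.10 → w = 0.1000
R3: adequate=0.33, quiet=0.75; AND[a·b] → w = 0.2475
R4: ¬quiet=1−0.75=0.25, ample=0.85; AND[a·b] → w = 0.2125
Rules with consequent 'average': {R1, R3} → strengths 0.9625, 0.2475
Aggregate via t-conorm [a + b − a·b]: 0.9718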